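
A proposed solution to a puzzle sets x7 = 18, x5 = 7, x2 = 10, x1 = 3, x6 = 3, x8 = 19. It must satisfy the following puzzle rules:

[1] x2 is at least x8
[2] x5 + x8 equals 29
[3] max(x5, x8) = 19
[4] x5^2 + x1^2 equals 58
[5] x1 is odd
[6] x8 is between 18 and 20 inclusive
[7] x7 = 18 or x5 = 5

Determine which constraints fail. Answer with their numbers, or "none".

Violated: 1, 2.

[1] x2 = 10, x8 = 19; 10 < 19 (want ≥)  false
[2] x5 + x8 = 7 + 19 = 26, not 29  false
[3] max(7, 19) = 19  true
[4] x5^2 + x1^2 = 7^2 + 3^2 = 49 + 9 = 58  true
[5] x1 = 3 is odd  true
[6] x8 = 19 lies in [18, 20]  true
[7] x7 = 18 = 18 (first disjunct)  true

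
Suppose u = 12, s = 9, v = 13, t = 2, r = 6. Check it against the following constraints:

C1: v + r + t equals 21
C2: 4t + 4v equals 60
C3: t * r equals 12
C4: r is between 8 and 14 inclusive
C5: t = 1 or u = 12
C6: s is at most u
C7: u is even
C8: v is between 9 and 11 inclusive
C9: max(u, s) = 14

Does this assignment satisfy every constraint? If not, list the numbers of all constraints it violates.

C1: v + r + t = 13 + 6 + 2 = 21 — satisfied.
C2: 4t + 4v = 4(2) + 4(13) = 60 — satisfied.
C3: t * r = 2 * 6 = 12 — satisfied.
C4: r = 6 is outside [8, 14] — violated.
C5: t = 2 ≠ 1, but u = 12 = 12 (second disjunct) — satisfied.
C6: s = 9, u = 12; 9 ≤ 12 — satisfied.
C7: u = 12 is even — satisfied.
C8: v = 13 is outside [9, 11] — violated.
C9: max(12, 9) = 12, not 14 — violated.

Violated: 4, 8, 9.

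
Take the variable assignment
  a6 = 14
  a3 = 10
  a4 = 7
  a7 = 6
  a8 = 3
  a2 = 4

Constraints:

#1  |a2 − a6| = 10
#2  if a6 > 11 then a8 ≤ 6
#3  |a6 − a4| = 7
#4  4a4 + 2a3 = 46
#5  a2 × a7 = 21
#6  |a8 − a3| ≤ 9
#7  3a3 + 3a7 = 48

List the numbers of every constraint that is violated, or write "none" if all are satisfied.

#1 |4 − 14| = 10  yes
#2 a6 = 14 > 11, so we need a8 ≤ 6; a8 = 3 ≤ 6  yes
#3 |14 − 7| = 7  yes
#4 4a4 + 2a3 = 4(7) + 2(10) = 48, not 46  no
#5 a2 × a7 = 4 × 6 = 24, not 21  no
#6 |3 − 10| = 7; 7 ≤ 9  yes
#7 3a3 + 3a7 = 3(10) + 3(6) = 48  yes

Constraints 4 and 5 are violated.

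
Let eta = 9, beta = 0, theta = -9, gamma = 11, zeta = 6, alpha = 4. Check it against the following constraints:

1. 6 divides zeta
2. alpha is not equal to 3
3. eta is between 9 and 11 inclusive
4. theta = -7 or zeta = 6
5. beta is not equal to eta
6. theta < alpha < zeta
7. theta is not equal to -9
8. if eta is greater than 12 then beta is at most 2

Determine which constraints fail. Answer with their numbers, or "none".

No — constraint 7 is not satisfied.

1. 6 / 6 = 1, so 6 divides 6 — OK.
2. alpha = 4, and 4 ≠ 3 — OK.
3. eta = 9 lies in [9, 11] — OK.
4. theta = -9 ≠ -7, but zeta = 6 = 6 (second disjunct) — OK.
5. beta = 0, eta = 9; distinct — OK.
6. values -9 < 4 < 6 — OK.
7. theta = -9, but -9 is required to differ — violated.
8. eta = 9, not > 12; antecedent false, conditional vacuously true — OK.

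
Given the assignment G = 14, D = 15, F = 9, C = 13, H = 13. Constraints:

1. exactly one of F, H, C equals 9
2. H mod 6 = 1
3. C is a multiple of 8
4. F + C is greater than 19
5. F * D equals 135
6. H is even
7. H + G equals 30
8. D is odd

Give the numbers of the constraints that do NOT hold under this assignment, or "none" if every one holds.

Constraints 3, 6, and 7 do not hold.

1. F=9, H=13, C=13; 1 of them equals 9 — holds.
2. 13 mod 6 = 1 — holds.
3. 13 = 8*1 + 5, so 8 does not divide 13 — does not hold.
4. F + C = 9 + 13 = 22; 22 > 19 — holds.
5. F * D = 9 * 15 = 135 — holds.
6. H = 13 is odd — does not hold.
7. H + G = 13 + 14 = 27, not 30 — does not hold.
8. D = 15 is odd — holds.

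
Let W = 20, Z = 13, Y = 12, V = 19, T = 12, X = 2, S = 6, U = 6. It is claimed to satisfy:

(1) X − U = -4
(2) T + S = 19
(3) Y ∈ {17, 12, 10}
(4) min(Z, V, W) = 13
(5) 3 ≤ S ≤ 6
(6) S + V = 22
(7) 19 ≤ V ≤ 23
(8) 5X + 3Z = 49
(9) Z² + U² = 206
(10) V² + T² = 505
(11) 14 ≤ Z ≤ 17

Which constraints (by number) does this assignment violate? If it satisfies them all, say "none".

(1) X − U = 2 − 6 = -4 — holds.
(2) T + S = 12 + 6 = 18, not 19 — does not hold.
(3) Y = 12 is in {17, 12, 10} — holds.
(4) min(13, 19, 20) = 13 — holds.
(5) S = 6 lies in [3, 6] — holds.
(6) S + V = 6 + 19 = 25, not 22 — does not hold.
(7) V = 19 lies in [19, 23] — holds.
(8) 5X + 3Z = 5(2) + 3(13) = 49 — holds.
(9) Z² + U² = 13² + 6² = 169 + 36 = 205, not 206 — does not hold.
(10) V² + T² = 19² + 12² = 361 + 144 = 505 — holds.
(11) Z = 13 is outside [14, 17] — does not hold.

Constraints 2, 6, 9, 11 are violated.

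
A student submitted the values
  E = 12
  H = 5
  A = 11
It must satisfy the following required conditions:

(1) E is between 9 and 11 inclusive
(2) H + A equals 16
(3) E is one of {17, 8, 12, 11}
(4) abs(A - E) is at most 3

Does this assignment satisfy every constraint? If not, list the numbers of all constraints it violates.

The assignment fails constraint 1.

(1) E = 12 is outside [9, 11]  ✘
(2) H + A = 5 + 11 = 16  ✔
(3) E = 12 is in {17, 8, 12, 11}  ✔
(4) abs(11 - 12) = 1; 1 ≤ 3  ✔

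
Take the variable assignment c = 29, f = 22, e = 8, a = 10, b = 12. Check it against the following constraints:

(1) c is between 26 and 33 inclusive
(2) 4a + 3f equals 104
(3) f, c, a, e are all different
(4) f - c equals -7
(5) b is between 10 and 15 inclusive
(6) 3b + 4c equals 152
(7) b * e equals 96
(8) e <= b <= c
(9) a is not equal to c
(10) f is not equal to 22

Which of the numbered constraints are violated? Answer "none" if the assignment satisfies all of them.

(1) c = 29 lies in [26, 33] — holds.
(2) 4a + 3f = 4(10) + 3(22) = 106, not 104 — does not hold.
(3) values 22, 29, 10, 8 are pairwise distinct — holds.
(4) f - c = 22 - 29 = -7 — holds.
(5) b = 12 lies in [10, 15] — holds.
(6) 3b + 4c = 3(12) + 4(29) = 152 — holds.
(7) b * e = 12 * 8 = 96 — holds.
(8) values 8 <= 12 <= 29 — holds.
(9) a = 10, c = 29; distinct — holds.
(10) f = 22, but 22 is required to differ — does not hold.

No — constraints 2, 10 are not satisfied.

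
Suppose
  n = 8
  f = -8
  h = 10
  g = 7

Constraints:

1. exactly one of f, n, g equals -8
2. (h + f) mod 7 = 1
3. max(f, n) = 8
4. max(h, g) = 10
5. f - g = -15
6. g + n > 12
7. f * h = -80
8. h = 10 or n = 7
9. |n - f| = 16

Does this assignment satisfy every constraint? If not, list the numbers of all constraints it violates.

Constraint 2 is violated.

1. f=-8, n=8, g=7; 1 of them equals -8 — holds.
2. h + f = 2; 2 mod 7 = 2, not 1 — does not hold.
3. max(-8, 8) = 8 — holds.
4. max(10, 7) = 10 — holds.
5. f - g = -8 - 7 = -15 — holds.
6. g + n = 7 + 8 = 15; 15 > 12 — holds.
7. f * h = -8 * 10 = -80 — holds.
8. h = 10 = 10 (first disjunct) — holds.
9. |8 - (-8)| = 16 — holds.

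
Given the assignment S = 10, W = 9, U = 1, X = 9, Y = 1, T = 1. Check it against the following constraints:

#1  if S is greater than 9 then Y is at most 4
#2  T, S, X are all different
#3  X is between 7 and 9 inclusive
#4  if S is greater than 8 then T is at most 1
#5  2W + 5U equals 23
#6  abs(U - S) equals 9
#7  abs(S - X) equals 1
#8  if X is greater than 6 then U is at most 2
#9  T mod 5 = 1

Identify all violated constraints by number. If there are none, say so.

Yes — all constraints hold.

#1 S = 10 > 9, so we need Y ≤ 4; Y = 1 ≤ 4  holds
#2 values 1, 10, 9 are pairwise distinct  holds
#3 X = 9 lies in [7, 9]  holds
#4 S = 10 > 8, so we need T ≤ 1; T = 1 ≤ 1  holds
#5 2W + 5U = 2(9) + 5(1) = 23  holds
#6 abs(1 - 10) = 9  holds
#7 abs(10 - 9) = 1  holds
#8 X = 9 > 6, so we need U ≤ 2; U = 1 ≤ 2  holds
#9 1 mod 5 = 1  holds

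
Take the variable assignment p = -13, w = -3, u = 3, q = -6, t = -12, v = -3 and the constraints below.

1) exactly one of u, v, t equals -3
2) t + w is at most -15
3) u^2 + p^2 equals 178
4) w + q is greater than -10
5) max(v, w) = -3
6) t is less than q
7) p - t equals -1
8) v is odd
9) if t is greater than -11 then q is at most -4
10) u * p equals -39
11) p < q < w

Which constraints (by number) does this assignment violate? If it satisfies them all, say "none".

Yes — all constraints hold.

1) u=3, v=-3, t=-12; 1 of them equals -3 — OK.
2) t + w = -12 + (-3) = -15; -15 ≤ -15 — OK.
3) u^2 + p^2 = 3^2 + (-13)^2 = 9 + 169 = 178 — OK.
4) w + q = -3 + (-6) = -9; -9 > -10 — OK.
5) max(-3, -3) = -3 — OK.
6) t = -12, q = -6; -12 < -6 — OK.
7) p - t = -13 - (-12) = -1 — OK.
8) v = -3 is odd — OK.
9) t = -12, not > -11; antecedent false, conditional vacuously true — OK.
10) u * p = 3 * (-13) = -39 — OK.
11) values -13 < -6 < -3 — OK.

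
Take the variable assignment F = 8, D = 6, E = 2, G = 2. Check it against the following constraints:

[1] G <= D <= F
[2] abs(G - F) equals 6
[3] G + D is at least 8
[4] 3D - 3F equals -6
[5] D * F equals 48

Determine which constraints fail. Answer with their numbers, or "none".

[1] values 2 <= 6 <= 8  holds
[2] abs(2 - 8) = 6  holds
[3] G + D = 2 + 6 = 8; 8 ≥ 8  holds
[4] 3D - 3F = 3(6) - 3(8) = -6  holds
[5] D * F = 6 * 8 = 48  holds

All constraints are satisfied.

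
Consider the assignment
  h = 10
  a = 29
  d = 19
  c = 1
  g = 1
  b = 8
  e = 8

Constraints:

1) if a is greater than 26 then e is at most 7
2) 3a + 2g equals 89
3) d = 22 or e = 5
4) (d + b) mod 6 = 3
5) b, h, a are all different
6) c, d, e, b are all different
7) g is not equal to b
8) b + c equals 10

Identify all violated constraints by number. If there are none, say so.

The assignment fails constraints 1, 3, 6, and 8.

1) a = 29 > 26, so we need e ≤ 7; but e = 8 > 7 — fails.
2) 3a + 2g = 3(29) + 2(1) = 89 — holds.
3) d = 19 ≠ 22 and e = 8 ≠ 5; both disjuncts false — fails.
4) d + b = 27; 27 mod 6 = 3 — holds.
5) values 8, 10, 29 are pairwise distinct — holds.
6) e = b = 8, not all different — fails.
7) g = 1, b = 8; distinct — holds.
8) b + c = 8 + 1 = 9, not 10 — fails.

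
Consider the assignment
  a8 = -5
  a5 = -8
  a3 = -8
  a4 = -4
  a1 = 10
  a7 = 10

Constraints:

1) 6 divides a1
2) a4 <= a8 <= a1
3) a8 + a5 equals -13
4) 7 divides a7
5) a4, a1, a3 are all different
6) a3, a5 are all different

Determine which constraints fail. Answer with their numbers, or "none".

Constraints 1, 2, 4, and 6 do not hold.

1) 10 = 6*1 + 4, so 6 does not divide 10 — fails.
2) values -4, -5, 10; a4 = -4 is not <= a8 = -5 — fails.
3) a8 + a5 = -5 + (-8) = -13 — holds.
4) 10 = 7*1 + 3, so 7 does not divide 10 — fails.
5) values -4, 10, -8 are pairwise distinct — holds.
6) a3 = a5 = -8, not all different — fails.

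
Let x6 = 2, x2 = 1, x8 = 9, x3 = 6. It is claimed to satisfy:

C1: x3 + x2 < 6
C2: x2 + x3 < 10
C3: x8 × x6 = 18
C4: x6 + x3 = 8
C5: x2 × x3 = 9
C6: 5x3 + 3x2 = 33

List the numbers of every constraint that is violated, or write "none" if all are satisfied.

C1: x3 + x2 = 6 + 1 = 7; 7 ≥ 6, bound 6 not met — violated.
C2: x2 + x3 = 1 + 6 = 7; 7 < 10 — satisfied.
C3: x8 × x6 = 9 × 2 = 18 — satisfied.
C4: x6 + x3 = 2 + 6 = 8 — satisfied.
C5: x2 × x3 = 1 × 6 = 6, not 9 — violated.
C6: 5x3 + 3x2 = 5(6) + 3(1) = 33 — satisfied.

Constraints 1 and 5 are violated.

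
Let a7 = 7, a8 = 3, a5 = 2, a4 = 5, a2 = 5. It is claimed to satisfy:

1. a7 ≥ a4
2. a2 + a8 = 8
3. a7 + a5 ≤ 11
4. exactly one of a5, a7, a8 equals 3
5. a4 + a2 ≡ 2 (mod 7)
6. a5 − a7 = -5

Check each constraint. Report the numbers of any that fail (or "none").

The assignment fails constraint 5.

1. a7 = 7, a4 = 5; 7 ≥ 5 — holds.
2. a2 + a8 = 5 + 3 = 8 — holds.
3. a7 + a5 = 7 + 2 = 9; 9 ≤ 11 — holds.
4. a5=2, a7=7, a8=3; 1 of them equals 3 — holds.
5. a4 + a2 = 10; 10 mod 7 = 3, not 2 — does not hold.
6. a5 − a7 = 2 − 7 = -5 — holds.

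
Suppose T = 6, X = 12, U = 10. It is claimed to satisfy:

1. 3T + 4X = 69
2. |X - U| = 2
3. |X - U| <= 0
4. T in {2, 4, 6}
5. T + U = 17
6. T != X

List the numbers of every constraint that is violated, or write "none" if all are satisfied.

1. 3T + 4X = 3(6) + 4(12) = 66, not 69 — violated.
2. |12 - 10| = 2 — OK.
3. |12 - 10| = 2; 2 > 0, exceeds bound 0 — violated.
4. T = 6 is in {2, 4, 6} — OK.
5. T + U = 6 + 10 = 16, not 17 — violated.
6. T = 6, X = 12; distinct — OK.

Constraints 1, 3, and 5 do not hold.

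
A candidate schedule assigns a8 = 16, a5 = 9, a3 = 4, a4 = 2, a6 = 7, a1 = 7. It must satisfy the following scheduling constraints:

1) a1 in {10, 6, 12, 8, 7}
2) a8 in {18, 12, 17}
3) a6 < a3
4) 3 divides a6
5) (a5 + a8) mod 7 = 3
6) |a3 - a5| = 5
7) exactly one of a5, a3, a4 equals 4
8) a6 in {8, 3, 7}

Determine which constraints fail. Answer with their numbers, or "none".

Constraints 2, 3, 4, 5 do not hold.

1) a1 = 7 is in {10, 6, 12, 8, 7} — satisfied.
2) a8 = 16 is not in {18, 12, 17} — violated.
3) a6 = 7, a3 = 4; 7 ≥ 4 (want <) — violated.
4) 7 = 3*2 + 1, so 3 does not divide 7 — violated.
5) a5 + a8 = 25; 25 mod 7 = 4, not 3 — violated.
6) |4 - 9| = 5 — satisfied.
7) a5=9, a3=4, a4=2; 1 of them equals 4 — satisfied.
8) a6 = 7 is in {8, 3, 7} — satisfied.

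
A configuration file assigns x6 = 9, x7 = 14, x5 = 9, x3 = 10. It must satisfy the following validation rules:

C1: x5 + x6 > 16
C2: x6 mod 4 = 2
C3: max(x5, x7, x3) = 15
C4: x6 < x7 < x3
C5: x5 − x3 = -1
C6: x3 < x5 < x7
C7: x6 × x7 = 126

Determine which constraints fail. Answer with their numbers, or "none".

C1: x5 + x6 = 9 + 9 = 18; 18 > 16  ✔
C2: 9 mod 4 = 1, not 2  ✘
C3: max(9, 14, 10) = 14, not 15  ✘
C4: values 9, 14, 10; x7 = 14 is not < x3 = 10  ✘
C5: x5 − x3 = 9 − 10 = -1  ✔
C6: values 10, 9, 14; x3 = 10 is not < x5 = 9  ✘
C7: x6 × x7 = 9 × 14 = 126  ✔

Violated: 2, 3, 4, and 6.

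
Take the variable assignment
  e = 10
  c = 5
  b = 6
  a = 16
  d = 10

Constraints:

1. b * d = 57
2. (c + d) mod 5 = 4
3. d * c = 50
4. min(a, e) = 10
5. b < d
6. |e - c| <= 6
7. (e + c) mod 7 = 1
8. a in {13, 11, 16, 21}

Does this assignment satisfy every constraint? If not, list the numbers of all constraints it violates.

1. b * d = 6 * 10 = 60, not 57  ✗
2. c + d = 15; 15 mod 5 = 0, not 4  ✗
3. d * c = 10 * 5 = 50  ✓
4. min(16, 10) = 10  ✓
5. b = 6, d = 10; 6 < 10  ✓
6. |10 - 5| = 5; 5 ≤ 6  ✓
7. e + c = 15; 15 mod 7 = 1  ✓
8. a = 16 is in {13, 11, 16, 21}  ✓

The assignment fails constraints 1 and 2.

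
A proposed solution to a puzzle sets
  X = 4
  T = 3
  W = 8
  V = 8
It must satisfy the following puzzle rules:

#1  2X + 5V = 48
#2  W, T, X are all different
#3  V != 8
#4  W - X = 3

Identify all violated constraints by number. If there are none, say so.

Constraints 3, 4 do not hold.

#1 2X + 5V = 2(4) + 5(8) = 48  OK
#2 values 8, 3, 4 are pairwise distinct  OK
#3 V = 8, but 8 is required to differ  FAIL
#4 W - X = 8 - 4 = 4, not 3  FAIL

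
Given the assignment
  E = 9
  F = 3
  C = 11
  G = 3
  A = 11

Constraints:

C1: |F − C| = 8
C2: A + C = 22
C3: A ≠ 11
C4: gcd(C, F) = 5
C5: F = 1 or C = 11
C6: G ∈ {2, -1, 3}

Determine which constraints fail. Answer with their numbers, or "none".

Constraints 3, 4 do not hold.

C1: |3 − 11| = 8 — OK.
C2: A + C = 11 + 11 = 22 — OK.
C3: A = 11, but 11 is required to differ — violated.
C4: gcd(11, 3) = 1, not 5 — violated.
C5: F = 3 ≠ 1, but C = 11 = 11 (second disjunct) — OK.
C6: G = 3 is in {2, -1, 3} — OK.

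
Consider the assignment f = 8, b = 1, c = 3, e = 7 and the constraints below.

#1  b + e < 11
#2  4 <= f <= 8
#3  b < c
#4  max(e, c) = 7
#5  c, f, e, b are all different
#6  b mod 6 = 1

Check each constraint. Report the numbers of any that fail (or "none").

#1 b + e = 1 + 7 = 8; 8 < 11 — satisfied.
#2 f = 8 lies in [4, 8] — satisfied.
#3 b = 1, c = 3; 1 < 3 — satisfied.
#4 max(7, 3) = 7 — satisfied.
#5 values 3, 8, 7, 1 are pairwise distinct — satisfied.
#6 1 mod 6 = 1 — satisfied.

No violations.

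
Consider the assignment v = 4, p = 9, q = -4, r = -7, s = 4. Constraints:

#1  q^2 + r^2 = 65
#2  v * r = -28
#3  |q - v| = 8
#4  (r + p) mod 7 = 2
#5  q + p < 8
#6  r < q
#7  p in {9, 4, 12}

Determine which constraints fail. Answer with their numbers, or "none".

#1 q^2 + r^2 = (-4)^2 + (-7)^2 = 16 + 49 = 65  true
#2 v * r = 4 * (-7) = -28  true
#3 |-4 - 4| = 8  true
#4 r + p = 2; 2 mod 7 = 2  true
#5 q + p = -4 + 9 = 5; 5 < 8  true
#6 r = -7, q = -4; -7 < -4  true
#7 p = 9 is in {9, 4, 12}  true

Yes — all constraints hold.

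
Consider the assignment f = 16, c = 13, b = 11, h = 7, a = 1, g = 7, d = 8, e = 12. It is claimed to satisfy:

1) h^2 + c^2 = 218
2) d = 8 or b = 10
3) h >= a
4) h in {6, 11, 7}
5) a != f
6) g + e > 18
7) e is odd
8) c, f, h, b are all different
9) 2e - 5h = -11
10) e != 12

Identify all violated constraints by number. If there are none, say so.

No — constraints 7 and 10 are not satisfied.

1) h^2 + c^2 = 7^2 + 13^2 = 49 + 169 = 218  ✔
2) d = 8 = 8 (first disjunct)  ✔
3) h = 7, a = 1; 7 ≥ 1  ✔
4) h = 7 is in {6, 11, 7}  ✔
5) a = 1, f = 16; distinct  ✔
6) g + e = 7 + 12 = 19; 19 > 18  ✔
7) e = 12 is even  ✘
8) values 13, 16, 7, 11 are pairwise distinct  ✔
9) 2e - 5h = 2(12) - 5(7) = -11  ✔
10) e = 12, but 12 is required to differ  ✘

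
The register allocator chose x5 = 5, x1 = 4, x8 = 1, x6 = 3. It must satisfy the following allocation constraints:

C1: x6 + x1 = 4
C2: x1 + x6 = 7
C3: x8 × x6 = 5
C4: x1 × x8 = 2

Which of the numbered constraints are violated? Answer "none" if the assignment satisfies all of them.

No — constraints 1, 3, and 4 are not satisfied.

C1: x6 + x1 = 3 + 4 = 7, not 4 — fails.
C2: x1 + x6 = 4 + 3 = 7 — holds.
C3: x8 × x6 = 1 × 3 = 3, not 5 — fails.
C4: x1 × x8 = 4 × 1 = 4, not 2 — fails.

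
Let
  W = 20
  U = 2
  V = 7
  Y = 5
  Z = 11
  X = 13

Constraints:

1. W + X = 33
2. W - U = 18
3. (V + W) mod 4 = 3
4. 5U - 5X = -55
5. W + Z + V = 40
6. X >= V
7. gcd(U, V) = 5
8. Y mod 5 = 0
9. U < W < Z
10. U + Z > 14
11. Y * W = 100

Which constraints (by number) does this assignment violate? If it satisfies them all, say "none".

1. W + X = 20 + 13 = 33  holds
2. W - U = 20 - 2 = 18  holds
3. V + W = 27; 27 mod 4 = 3  holds
4. 5U - 5X = 5(2) - 5(13) = -55  holds
5. W + Z + V = 20 + 11 + 7 = 38, not 40  fails
6. X = 13, V = 7; 13 ≥ 7  holds
7. gcd(2, 7) = 1, not 5  fails
8. 5 mod 5 = 0  holds
9. values 2, 20, 11; W = 20 is not < Z = 11  fails
10. U + Z = 2 + 11 = 13; 13 ≤ 14, bound 14 not met  fails
11. Y * W = 5 * 20 = 100  holds

Violated: 5, 7, 9, 10.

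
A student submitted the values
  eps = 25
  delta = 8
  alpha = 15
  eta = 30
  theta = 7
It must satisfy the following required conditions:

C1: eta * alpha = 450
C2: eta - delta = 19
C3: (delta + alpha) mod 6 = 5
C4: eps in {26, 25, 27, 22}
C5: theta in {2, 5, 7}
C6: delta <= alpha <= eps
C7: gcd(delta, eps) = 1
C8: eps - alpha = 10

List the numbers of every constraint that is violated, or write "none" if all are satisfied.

C1: eta * alpha = 30 * 15 = 450  holds
C2: eta - delta = 30 - 8 = 22, not 19  fails
C3: delta + alpha = 23; 23 mod 6 = 5  holds
C4: eps = 25 is in {26, 25, 27, 22}  holds
C5: theta = 7 is in {2, 5, 7}  holds
C6: values 8 <= 15 <= 25  holds
C7: gcd(8, 25) = 1  holds
C8: eps - alpha = 25 - 15 = 10  holds

No — constraint 2 is not satisfied.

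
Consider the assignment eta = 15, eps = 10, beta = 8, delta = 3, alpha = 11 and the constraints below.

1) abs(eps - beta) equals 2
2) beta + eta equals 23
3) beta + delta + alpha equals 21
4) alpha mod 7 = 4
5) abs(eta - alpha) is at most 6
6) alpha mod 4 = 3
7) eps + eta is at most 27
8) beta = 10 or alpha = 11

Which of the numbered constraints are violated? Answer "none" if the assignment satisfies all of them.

No — constraint 3 is not satisfied.

1) abs(10 - 8) = 2  OK
2) beta + eta = 8 + 15 = 23  OK
3) beta + delta + alpha = 8 + 3 + 11 = 22, not 21  FAIL
4) 11 mod 7 = 4  OK
5) abs(15 - 11) = 4; 4 ≤ 6  OK
6) 11 mod 4 = 3  OK
7) eps + eta = 10 + 15 = 25; 25 ≤ 27  OK
8) beta = 8 ≠ 10, but alpha = 11 = 11 (second disjunct)  OK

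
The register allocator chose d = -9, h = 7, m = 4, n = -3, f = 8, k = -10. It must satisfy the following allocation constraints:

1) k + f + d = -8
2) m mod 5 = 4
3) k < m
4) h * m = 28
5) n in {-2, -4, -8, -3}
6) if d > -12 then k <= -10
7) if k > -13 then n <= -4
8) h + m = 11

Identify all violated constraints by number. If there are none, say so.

1) k + f + d = -10 + 8 + (-9) = -11, not -8 — violated.
2) 4 mod 5 = 4 — OK.
3) k = -10, m = 4; -10 < 4 — OK.
4) h * m = 7 * 4 = 28 — OK.
5) n = -3 is in {-2, -4, -8, -3} — OK.
6) d = -9 > -12, so we need k ≤ -10; k = -10 ≤ -10 — OK.
7) k = -10 > -13, so we need n ≤ -4; but n = -3 > -4 — violated.
8) h + m = 7 + 4 = 11 — OK.

Constraints 1 and 7 do not hold.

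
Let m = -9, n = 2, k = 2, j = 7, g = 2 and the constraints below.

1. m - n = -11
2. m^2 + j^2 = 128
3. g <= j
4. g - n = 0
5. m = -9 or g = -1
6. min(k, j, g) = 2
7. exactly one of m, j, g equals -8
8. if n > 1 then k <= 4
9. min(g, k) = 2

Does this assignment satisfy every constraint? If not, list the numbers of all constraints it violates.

1. m - n = -9 - 2 = -11 — OK.
2. m^2 + j^2 = (-9)^2 + 7^2 = 81 + 49 = 130, not 128 — violated.
3. g = 2, j = 7; 2 ≤ 7 — OK.
4. g - n = 2 - 2 = 0 — OK.
5. m = -9 = -9 (first disjunct) — OK.
6. min(2, 7, 2) = 2 — OK.
7. m=-9, j=7, g=2; 0 of them equal -8, not exactly one — violated.
8. n = 2 > 1, so we need k ≤ 4; k = 2 ≤ 4 — OK.
9. min(2, 2) = 2 — OK.

The assignment fails constraints 2 and 7.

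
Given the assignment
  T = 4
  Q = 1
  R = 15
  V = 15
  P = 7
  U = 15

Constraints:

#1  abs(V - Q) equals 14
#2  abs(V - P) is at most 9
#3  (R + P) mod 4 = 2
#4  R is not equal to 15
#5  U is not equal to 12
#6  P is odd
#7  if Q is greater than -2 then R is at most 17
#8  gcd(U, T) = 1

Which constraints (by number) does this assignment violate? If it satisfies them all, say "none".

#1 abs(15 - 1) = 14 — satisfied.
#2 abs(15 - 7) = 8; 8 ≤ 9 — satisfied.
#3 R + P = 22; 22 mod 4 = 2 — satisfied.
#4 R = 15, but 15 is required to differ — violated.
#5 U = 15, and 15 ≠ 12 — satisfied.
#6 P = 7 is odd — satisfied.
#7 Q = 1 > -2, so we need R ≤ 17; R = 15 ≤ 17 — satisfied.
#8 gcd(15, 4) = 1 — satisfied.

No — constraint 4 is not satisfied.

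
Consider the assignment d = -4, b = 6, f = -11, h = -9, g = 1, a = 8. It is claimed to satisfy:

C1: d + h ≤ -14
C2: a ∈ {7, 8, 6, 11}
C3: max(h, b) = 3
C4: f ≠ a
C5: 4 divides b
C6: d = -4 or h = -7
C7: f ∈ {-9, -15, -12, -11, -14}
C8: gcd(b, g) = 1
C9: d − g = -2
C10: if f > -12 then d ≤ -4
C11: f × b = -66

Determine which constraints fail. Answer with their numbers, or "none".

C1: d + h = -4 + (-9) = -13; -13 > -14, bound -14 not met — violated.
C2: a = 8 is in {7, 8, 6, 11} — satisfied.
C3: max(-9, 6) = 6, not 3 — violated.
C4: f = -11, a = 8; distinct — satisfied.
C5: 6 = 4×1 + 2, so 4 does not divide 6 — violated.
C6: d = -4 = -4 (first disjunct) — satisfied.
C7: f = -11 is in {-9, -15, -12, -11, -14} — satisfied.
C8: gcd(6, 1) = 1 — satisfied.
C9: d − g = -4 − 1 = -5, not -2 — violated.
C10: f = -11 > -12, so we need d ≤ -4; d = -4 ≤ -4 — satisfied.
C11: f × b = -11 × 6 = -66 — satisfied.

Violated: 1, 3, 5, 9.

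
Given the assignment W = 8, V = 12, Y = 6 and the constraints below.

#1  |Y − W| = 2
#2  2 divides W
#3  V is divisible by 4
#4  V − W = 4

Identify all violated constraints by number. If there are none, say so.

#1 |6 − 8| = 2 — holds.
#2 8 / 2 = 4, so 2 divides 8 — holds.
#3 12 / 4 = 3, so 4 divides 12 — holds.
#4 V − W = 12 − 8 = 4 — holds.

None — every constraint holds.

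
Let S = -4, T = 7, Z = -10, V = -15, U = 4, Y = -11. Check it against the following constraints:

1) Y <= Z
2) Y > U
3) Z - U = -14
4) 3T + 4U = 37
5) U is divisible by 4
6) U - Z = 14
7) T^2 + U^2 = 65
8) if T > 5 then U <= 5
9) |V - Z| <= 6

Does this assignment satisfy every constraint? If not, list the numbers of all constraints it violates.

1) Y = -11, Z = -10; -11 ≤ -10 — holds.
2) Y = -11, U = 4; -11 ≤ 4 (want >) — does not hold.
3) Z - U = -10 - 4 = -14 — holds.
4) 3T + 4U = 3(7) + 4(4) = 37 — holds.
5) 4 / 4 = 1, so 4 divides 4 — holds.
6) U - Z = 4 - (-10) = 14 — holds.
7) T^2 + U^2 = 7^2 + 4^2 = 49 + 16 = 65 — holds.
8) T = 7 > 5, so we need U ≤ 5; U = 4 ≤ 5 — holds.
9) |-15 - (-10)| = 5; 5 ≤ 6 — holds.

The assignment fails constraint 2.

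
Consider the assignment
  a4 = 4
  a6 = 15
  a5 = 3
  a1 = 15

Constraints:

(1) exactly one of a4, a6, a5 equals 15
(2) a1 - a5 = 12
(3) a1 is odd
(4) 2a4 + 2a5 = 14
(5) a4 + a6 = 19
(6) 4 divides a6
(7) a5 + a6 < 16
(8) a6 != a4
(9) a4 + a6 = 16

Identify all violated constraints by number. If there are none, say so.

(1) a4=4, a6=15, a5=3; 1 of them equals 15 — OK.
(2) a1 - a5 = 15 - 3 = 12 — OK.
(3) a1 = 15 is odd — OK.
(4) 2a4 + 2a5 = 2(4) + 2(3) = 14 — OK.
(5) a4 + a6 = 4 + 15 = 19 — OK.
(6) 15 = 4*3 + 3, so 4 does not divide 15 — violated.
(7) a5 + a6 = 3 + 15 = 18; 18 ≥ 16, bound 16 not met — violated.
(8) a6 = 15, a4 = 4; distinct — OK.
(9) a4 + a6 = 4 + 15 = 19, not 16 — violated.

The assignment fails constraints 6, 7, and 9.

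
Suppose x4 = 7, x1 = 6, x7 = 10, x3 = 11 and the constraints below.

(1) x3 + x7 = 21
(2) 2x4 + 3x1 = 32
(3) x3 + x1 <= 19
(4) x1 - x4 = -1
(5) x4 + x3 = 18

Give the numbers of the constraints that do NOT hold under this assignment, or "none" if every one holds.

(1) x3 + x7 = 11 + 10 = 21  true
(2) 2x4 + 3x1 = 2(7) + 3(6) = 32  true
(3) x3 + x1 = 11 + 6 = 17; 17 ≤ 19  true
(4) x1 - x4 = 6 - 7 = -1  true
(5) x4 + x3 = 7 + 11 = 18  true

The assignment satisfies every constraint.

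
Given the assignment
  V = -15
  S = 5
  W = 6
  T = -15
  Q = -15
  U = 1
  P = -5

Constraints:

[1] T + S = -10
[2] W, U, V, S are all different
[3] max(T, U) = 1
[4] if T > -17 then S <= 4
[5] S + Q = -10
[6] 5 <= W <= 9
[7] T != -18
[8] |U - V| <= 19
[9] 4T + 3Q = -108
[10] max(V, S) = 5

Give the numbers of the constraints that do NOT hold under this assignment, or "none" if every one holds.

[1] T + S = -15 + 5 = -10  yes
[2] values 6, 1, -15, 5 are pairwise distinct  yes
[3] max(-15, 1) = 1  yes
[4] T = -15 > -17, so we need S ≤ 4; but S = 5 > 4  no
[5] S + Q = 5 + (-15) = -10  yes
[6] W = 6 lies in [5, 9]  yes
[7] T = -15, and -15 ≠ -18  yes
[8] |1 - (-15)| = 16; 16 ≤ 19  yes
[9] 4T + 3Q = 4(-15) + 3(-15) = -105, not -108  no
[10] max(-15, 5) = 5  yes

Constraints 4 and 9 are violated.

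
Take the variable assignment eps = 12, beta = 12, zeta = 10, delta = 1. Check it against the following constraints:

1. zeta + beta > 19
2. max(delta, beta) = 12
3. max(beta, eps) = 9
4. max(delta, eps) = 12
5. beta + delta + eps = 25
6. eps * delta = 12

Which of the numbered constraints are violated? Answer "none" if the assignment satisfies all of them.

1. zeta + beta = 10 + 12 = 22; 22 > 19 — holds.
2. max(1, 12) = 12 — holds.
3. max(12, 12) = 12, not 9 — fails.
4. max(1, 12) = 12 — holds.
5. beta + delta + eps = 12 + 1 + 12 = 25 — holds.
6. eps * delta = 12 * 1 = 12 — holds.

No — constraint 3 is not satisfied.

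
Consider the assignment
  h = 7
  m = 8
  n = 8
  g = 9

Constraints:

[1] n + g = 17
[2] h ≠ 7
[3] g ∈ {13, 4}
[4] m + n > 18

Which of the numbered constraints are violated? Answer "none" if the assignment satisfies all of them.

Constraints 2, 3, and 4 are violated.

[1] n + g = 8 + 9 = 17 — holds.
[2] h = 7, but 7 is required to differ — fails.
[3] g = 9 is not in {13, 4} — fails.
[4] m + n = 8 + 8 = 16; 16 ≤ 18, bound 18 not met — fails.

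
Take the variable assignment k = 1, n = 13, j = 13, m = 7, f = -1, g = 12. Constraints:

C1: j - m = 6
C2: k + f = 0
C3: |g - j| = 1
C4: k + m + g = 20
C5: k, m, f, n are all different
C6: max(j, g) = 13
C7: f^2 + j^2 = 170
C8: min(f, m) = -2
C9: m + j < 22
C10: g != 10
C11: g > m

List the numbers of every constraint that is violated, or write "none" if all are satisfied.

C1: j - m = 13 - 7 = 6 — holds.
C2: k + f = 1 + (-1) = 0 — holds.
C3: |12 - 13| = 1 — holds.
C4: k + m + g = 1 + 7 + 12 = 20 — holds.
C5: values 1, 7, -1, 13 are pairwise distinct — holds.
C6: max(13, 12) = 13 — holds.
C7: f^2 + j^2 = (-1)^2 + 13^2 = 1 + 169 = 170 — holds.
C8: min(-1, 7) = -1, not -2 — does not hold.
C9: m + j = 7 + 13 = 20; 20 < 22 — holds.
C10: g = 12, and 12 ≠ 10 — holds.
C11: g = 12, m = 7; 12 > 7 — holds.

The assignment fails constraint 8.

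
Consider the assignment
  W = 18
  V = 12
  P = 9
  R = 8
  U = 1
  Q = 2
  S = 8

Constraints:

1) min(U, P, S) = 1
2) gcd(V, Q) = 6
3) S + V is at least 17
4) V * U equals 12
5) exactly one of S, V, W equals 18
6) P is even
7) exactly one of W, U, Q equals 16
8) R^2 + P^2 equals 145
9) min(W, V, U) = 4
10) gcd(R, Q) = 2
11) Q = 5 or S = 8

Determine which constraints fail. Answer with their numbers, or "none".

Violated: 2, 6, 7, and 9.

1) min(1, 9, 8) = 1 — holds.
2) gcd(12, 2) = 2, not 6 — does not hold.
3) S + V = 8 + 12 = 20; 20 ≥ 17 — holds.
4) V * U = 12 * 1 = 12 — holds.
5) S=8, V=12, W=18; 1 of them equals 18 — holds.
6) P = 9 is odd — does not hold.
7) W=18, U=1, Q=2; 0 of them equal 16, not exactly one — does not hold.
8) R^2 + P^2 = 8^2 + 9^2 = 64 + 81 = 145 — holds.
9) min(18, 12, 1) = 1, not 4 — does not hold.
10) gcd(8, 2) = 2 — holds.
11) Q = 2 ≠ 5, but S = 8 = 8 (second disjunct) — holds.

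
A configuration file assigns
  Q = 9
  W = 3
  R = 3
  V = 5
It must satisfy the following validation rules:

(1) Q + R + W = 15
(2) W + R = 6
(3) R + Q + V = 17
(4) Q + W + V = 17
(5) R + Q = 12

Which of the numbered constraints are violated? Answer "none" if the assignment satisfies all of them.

(1) Q + R + W = 9 + 3 + 3 = 15  ✓
(2) W + R = 3 + 3 = 6  ✓
(3) R + Q + V = 3 + 9 + 5 = 17  ✓
(4) Q + W + V = 9 + 3 + 5 = 17  ✓
(5) R + Q = 3 + 9 = 12  ✓

No violations.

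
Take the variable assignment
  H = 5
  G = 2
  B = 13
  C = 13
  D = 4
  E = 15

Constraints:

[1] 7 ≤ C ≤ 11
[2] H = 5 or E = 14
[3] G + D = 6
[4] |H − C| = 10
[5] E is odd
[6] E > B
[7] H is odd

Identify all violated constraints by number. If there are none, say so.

[1] C = 13 is outside [7, 11]  ✘
[2] H = 5 = 5 (first disjunct)  ✔
[3] G + D = 2 + 4 = 6  ✔
[4] |5 − 13| = 8, not 10  ✘
[5] E = 15 is odd  ✔
[6] E = 15, B = 13; 15 > 13  ✔
[7] H = 5 is odd  ✔

Violated: 1 and 4.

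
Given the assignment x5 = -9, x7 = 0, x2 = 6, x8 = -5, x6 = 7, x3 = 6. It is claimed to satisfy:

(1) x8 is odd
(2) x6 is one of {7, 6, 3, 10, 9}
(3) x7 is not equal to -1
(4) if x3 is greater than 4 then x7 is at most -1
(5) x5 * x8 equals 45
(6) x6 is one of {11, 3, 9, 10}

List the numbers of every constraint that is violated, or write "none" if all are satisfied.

(1) x8 = -5 is odd  holds
(2) x6 = 7 is in {7, 6, 3, 10, 9}  holds
(3) x7 = 0, and 0 ≠ -1  holds
(4) x3 = 6 > 4, so we need x7 ≤ -1; but x7 = 0 > -1  fails
(5) x5 * x8 = -9 * (-5) = 45  holds
(6) x6 = 7 is not in {11, 3, 9, 10}  fails

No — constraints 4, 6 are not satisfied.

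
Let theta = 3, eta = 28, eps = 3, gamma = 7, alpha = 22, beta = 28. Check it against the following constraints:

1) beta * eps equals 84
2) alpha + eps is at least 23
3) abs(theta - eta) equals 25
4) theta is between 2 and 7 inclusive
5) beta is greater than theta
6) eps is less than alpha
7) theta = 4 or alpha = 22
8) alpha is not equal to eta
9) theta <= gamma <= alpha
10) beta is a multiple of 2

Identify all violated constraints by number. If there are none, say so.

1) beta * eps = 28 * 3 = 84  holds
2) alpha + eps = 22 + 3 = 25; 25 ≥ 23  holds
3) abs(3 - 28) = 25  holds
4) theta = 3 lies in [2, 7]  holds
5) beta = 28, theta = 3; 28 > 3  holds
6) eps = 3, alpha = 22; 3 < 22  holds
7) theta = 3 ≠ 4, but alpha = 22 = 22 (second disjunct)  holds
8) alpha = 22, eta = 28; distinct  holds
9) values 3 <= 7 <= 22  holds
10) 28 / 2 = 14, so 2 divides 28  holds

None — every constraint holds.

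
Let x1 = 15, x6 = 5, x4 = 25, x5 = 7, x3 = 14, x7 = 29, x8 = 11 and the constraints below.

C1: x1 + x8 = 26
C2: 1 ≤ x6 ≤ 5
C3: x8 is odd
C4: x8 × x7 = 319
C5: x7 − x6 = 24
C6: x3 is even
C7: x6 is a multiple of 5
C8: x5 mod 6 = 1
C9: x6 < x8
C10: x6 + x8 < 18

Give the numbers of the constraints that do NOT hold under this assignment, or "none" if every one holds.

All constraints are satisfied.

C1: x1 + x8 = 15 + 11 = 26 — OK.
C2: x6 = 5 lies in [1, 5] — OK.
C3: x8 = 11 is odd — OK.
C4: x8 × x7 = 11 × 29 = 319 — OK.
C5: x7 − x6 = 29 − 5 = 24 — OK.
C6: x3 = 14 is even — OK.
C7: 5 / 5 = 1, so 5 divides 5 — OK.
C8: 7 mod 6 = 1 — OK.
C9: x6 = 5, x8 = 11; 5 < 11 — OK.
C10: x6 + x8 = 5 + 11 = 16; 16 < 18 — OK.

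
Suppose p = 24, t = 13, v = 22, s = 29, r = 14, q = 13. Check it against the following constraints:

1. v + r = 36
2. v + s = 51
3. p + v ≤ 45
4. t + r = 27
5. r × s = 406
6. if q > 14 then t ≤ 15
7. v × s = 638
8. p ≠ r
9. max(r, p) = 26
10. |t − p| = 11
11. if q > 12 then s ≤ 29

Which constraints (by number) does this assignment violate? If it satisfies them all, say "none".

Constraints 3 and 9 do not hold.

1. v + r = 22 + 14 = 36  OK
2. v + s = 22 + 29 = 51  OK
3. p + v = 24 + 22 = 46; 46 > 45, bound 45 not met  FAIL
4. t + r = 13 + 14 = 27  OK
5. r × s = 14 × 29 = 406  OK
6. q = 13, not > 14; antecedent false, conditional vacuously true  OK
7. v × s = 22 × 29 = 638  OK
8. p = 24, r = 14; distinct  OK
9. max(14, 24) = 24, not 26  FAIL
10. |13 − 24| = 11  OK
11. q = 13 > 12, so we need s ≤ 29; s = 29 ≤ 29  OK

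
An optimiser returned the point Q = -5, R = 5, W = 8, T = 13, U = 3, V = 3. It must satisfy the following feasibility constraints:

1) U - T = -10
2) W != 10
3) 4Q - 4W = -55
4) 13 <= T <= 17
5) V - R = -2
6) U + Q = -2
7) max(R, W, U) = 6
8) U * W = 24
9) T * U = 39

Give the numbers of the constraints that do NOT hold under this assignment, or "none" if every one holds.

Constraints 3, 7 are violated.

1) U - T = 3 - 13 = -10 — holds.
2) W = 8, and 8 ≠ 10 — holds.
3) 4Q - 4W = 4(-5) - 4(8) = -52, not -55 — fails.
4) T = 13 lies in [13, 17] — holds.
5) V - R = 3 - 5 = -2 — holds.
6) U + Q = 3 + (-5) = -2 — holds.
7) max(5, 8, 3) = 8, not 6 — fails.
8) U * W = 3 * 8 = 24 — holds.
9) T * U = 13 * 3 = 39 — holds.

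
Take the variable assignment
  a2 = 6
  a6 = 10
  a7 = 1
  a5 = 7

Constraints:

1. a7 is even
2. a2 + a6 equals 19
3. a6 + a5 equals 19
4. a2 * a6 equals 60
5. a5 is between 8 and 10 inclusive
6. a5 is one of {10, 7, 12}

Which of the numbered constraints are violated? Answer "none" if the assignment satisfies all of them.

Constraints 1, 2, 3, and 5 do not hold.

1. a7 = 1 is odd — does not hold.
2. a2 + a6 = 6 + 10 = 16, not 19 — does not hold.
3. a6 + a5 = 10 + 7 = 17, not 19 — does not hold.
4. a2 * a6 = 6 * 10 = 60 — holds.
5. a5 = 7 is outside [8, 10] — does not hold.
6. a5 = 7 is in {10, 7, 12} — holds.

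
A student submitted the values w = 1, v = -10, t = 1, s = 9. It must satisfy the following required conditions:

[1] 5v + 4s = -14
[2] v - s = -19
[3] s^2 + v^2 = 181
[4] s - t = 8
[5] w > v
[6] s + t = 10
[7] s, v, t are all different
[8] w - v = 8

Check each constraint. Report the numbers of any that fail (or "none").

[1] 5v + 4s = 5(-10) + 4(9) = -14 — holds.
[2] v - s = -10 - 9 = -19 — holds.
[3] s^2 + v^2 = 9^2 + (-10)^2 = 81 + 100 = 181 — holds.
[4] s - t = 9 - 1 = 8 — holds.
[5] w = 1, v = -10; 1 > -10 — holds.
[6] s + t = 9 + 1 = 10 — holds.
[7] values 9, -10, 1 are pairwise distinct — holds.
[8] w - v = 1 - (-10) = 11, not 8 — fails.

Violated: 8.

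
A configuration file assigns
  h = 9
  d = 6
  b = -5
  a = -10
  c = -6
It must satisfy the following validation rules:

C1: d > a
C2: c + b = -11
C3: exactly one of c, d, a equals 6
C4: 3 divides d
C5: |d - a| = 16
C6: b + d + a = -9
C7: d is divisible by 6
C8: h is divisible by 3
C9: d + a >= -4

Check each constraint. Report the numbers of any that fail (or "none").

None — every constraint holds.

C1: d = 6, a = -10; 6 > -10  holds
C2: c + b = -6 + (-5) = -11  holds
C3: c=-6, d=6, a=-10; 1 of them equals 6  holds
C4: 6 / 3 = 2, so 3 divides 6  holds
C5: |6 - (-10)| = 16  holds
C6: b + d + a = -5 + 6 + (-10) = -9  holds
C7: 6 / 6 = 1, so 6 divides 6  holds
C8: 9 / 3 = 3, so 3 divides 9  holds
C9: d + a = 6 + (-10) = -4; -4 ≥ -4  holds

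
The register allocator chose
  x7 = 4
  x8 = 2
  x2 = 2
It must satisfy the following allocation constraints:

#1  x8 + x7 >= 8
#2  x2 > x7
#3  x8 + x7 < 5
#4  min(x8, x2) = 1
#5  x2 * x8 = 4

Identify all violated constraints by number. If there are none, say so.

#1 x8 + x7 = 2 + 4 = 6; 6 < 8, bound 8 not met — does not hold.
#2 x2 = 2, x7 = 4; 2 ≤ 4 (want >) — does not hold.
#3 x8 + x7 = 2 + 4 = 6; 6 ≥ 5, bound 5 not met — does not hold.
#4 min(2, 2) = 2, not 1 — does not hold.
#5 x2 * x8 = 2 * 2 = 4 — holds.

No — constraints 1, 2, 3, and 4 are not satisfied.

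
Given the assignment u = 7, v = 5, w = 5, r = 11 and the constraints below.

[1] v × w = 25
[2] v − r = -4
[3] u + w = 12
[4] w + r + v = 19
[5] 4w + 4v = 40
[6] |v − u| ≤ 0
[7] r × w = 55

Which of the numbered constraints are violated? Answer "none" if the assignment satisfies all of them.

[1] v × w = 5 × 5 = 25 — holds.
[2] v − r = 5 − 11 = -6, not -4 — does not hold.
[3] u + w = 7 + 5 = 12 — holds.
[4] w + r + v = 5 + 11 + 5 = 21, not 19 — does not hold.
[5] 4w + 4v = 4(5) + 4(5) = 40 — holds.
[6] |5 − 7| = 2; 2 > 0, exceeds bound 0 — does not hold.
[7] r × w = 11 × 5 = 55 — holds.

Constraints 2, 4, and 6 do not hold.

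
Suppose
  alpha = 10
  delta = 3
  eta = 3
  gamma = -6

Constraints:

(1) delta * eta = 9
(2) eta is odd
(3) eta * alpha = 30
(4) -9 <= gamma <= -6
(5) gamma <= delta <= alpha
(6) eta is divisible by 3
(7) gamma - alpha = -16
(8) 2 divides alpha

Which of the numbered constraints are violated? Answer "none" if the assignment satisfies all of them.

No violations.

(1) delta * eta = 3 * 3 = 9  ✓
(2) eta = 3 is odd  ✓
(3) eta * alpha = 3 * 10 = 30  ✓
(4) gamma = -6 lies in [-9, -6]  ✓
(5) values -6 <= 3 <= 10  ✓
(6) 3 / 3 = 1, so 3 divides 3  ✓
(7) gamma - alpha = -6 - 10 = -16  ✓
(8) 10 / 2 = 5, so 2 divides 10  ✓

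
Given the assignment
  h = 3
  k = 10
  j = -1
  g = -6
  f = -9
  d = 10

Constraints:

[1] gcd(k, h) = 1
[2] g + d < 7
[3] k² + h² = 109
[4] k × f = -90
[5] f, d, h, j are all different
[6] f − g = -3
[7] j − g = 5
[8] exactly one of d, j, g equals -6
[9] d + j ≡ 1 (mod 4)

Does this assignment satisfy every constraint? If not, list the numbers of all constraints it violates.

[1] gcd(10, 3) = 1 — satisfied.
[2] g + d = -6 + 10 = 4; 4 < 7 — satisfied.
[3] k² + h² = 10² + 3² = 100 + 9 = 109 — satisfied.
[4] k × f = 10 × (-9) = -90 — satisfied.
[5] values -9, 10, 3, -1 are pairwise distinct — satisfied.
[6] f − g = -9 − (-6) = -3 — satisfied.
[7] j − g = -1 − (-6) = 5 — satisfied.
[8] d=10, j=-1, g=-6; 1 of them equals -6 — satisfied.
[9] d + j = 9; 9 mod 4 = 1 — satisfied.

None — every constraint holds.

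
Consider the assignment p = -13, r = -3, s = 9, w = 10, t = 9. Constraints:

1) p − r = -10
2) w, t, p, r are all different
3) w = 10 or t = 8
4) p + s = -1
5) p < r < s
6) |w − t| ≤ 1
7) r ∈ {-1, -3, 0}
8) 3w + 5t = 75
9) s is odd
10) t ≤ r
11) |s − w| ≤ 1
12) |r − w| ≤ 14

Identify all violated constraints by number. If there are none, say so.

1) p − r = -13 − (-3) = -10 — satisfied.
2) values 10, 9, -13, -3 are pairwise distinct — satisfied.
3) w = 10 = 10 (first disjunct) — satisfied.
4) p + s = -13 + 9 = -4, not -1 — violated.
5) values -13 < -3 < 9 — satisfied.
6) |10 − 9| = 1; 1 ≤ 1 — satisfied.
7) r = -3 is in {-1, -3, 0} — satisfied.
8) 3w + 5t = 3(10) + 5(9) = 75 — satisfied.
9) s = 9 is odd — satisfied.
10) t = 9, r = -3; 9 > -3 (want ≤) — violated.
11) |9 − 10| = 1; 1 ≤ 1 — satisfied.
12) |-3 − 10| = 13; 13 ≤ 14 — satisfied.

No — constraints 4, 10 are not satisfied.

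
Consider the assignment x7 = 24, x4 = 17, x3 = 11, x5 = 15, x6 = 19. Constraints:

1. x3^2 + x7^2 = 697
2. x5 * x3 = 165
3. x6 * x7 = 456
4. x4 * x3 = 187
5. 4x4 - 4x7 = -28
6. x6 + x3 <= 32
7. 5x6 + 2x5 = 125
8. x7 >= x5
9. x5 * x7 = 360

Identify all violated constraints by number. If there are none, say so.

Yes — all constraints hold.

1. x3^2 + x7^2 = 11^2 + 24^2 = 121 + 576 = 697 — OK.
2. x5 * x3 = 15 * 11 = 165 — OK.
3. x6 * x7 = 19 * 24 = 456 — OK.
4. x4 * x3 = 17 * 11 = 187 — OK.
5. 4x4 - 4x7 = 4(17) - 4(24) = -28 — OK.
6. x6 + x3 = 19 + 11 = 30; 30 ≤ 32 — OK.
7. 5x6 + 2x5 = 5(19) + 2(15) = 125 — OK.
8. x7 = 24, x5 = 15; 24 ≥ 15 — OK.
9. x5 * x7 = 15 * 24 = 360 — OK.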